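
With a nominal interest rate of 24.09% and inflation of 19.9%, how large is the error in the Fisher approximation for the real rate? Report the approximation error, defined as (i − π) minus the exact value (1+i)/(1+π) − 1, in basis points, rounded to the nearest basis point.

Approximate: r ≈ 24.090% − 19.900% = 4.1900%
Exact: (1 + 0.2409)/(1 + 0.1990) − 1 = 3.4946%
Error = 4.1900% − 3.4946% = 0.6954% → 70 basis points.

70 basis points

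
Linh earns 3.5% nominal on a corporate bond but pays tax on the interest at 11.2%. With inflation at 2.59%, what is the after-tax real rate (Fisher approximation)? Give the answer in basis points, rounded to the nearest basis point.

After-tax nominal return = 3.5% × (1 − 0.112) = 3.1080%.
r ≈ 3.1080% − 2.59% → 52 basis points.

52 basis points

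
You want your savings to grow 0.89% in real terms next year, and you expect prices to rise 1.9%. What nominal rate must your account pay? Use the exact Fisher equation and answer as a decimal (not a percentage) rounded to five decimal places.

0.02807

(1 + i) = (1 + r)(1 + π) = 1.00890 × 1.01900 = 1.0280691
i = 1.0280691 − 1, so the required nominal rate is 0.02807.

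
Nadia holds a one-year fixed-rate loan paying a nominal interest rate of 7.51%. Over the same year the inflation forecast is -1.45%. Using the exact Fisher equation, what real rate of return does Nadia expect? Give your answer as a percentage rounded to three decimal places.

9.092%

By the Fisher equation, 1 + r = (1 + i)/(1 + π).
1 + r = 1.07510 / 0.98550 = 1.090918
r = 1.090918 − 1 = 9.0918%, i.e. 9.092%.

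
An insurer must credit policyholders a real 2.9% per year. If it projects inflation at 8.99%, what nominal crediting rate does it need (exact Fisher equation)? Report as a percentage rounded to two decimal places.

12.15%

(1 + i) = (1 + r)(1 + π) = 1.02900 × 1.08990 = 1.1215071
i = 1.1215071 − 1, so the required nominal rate is 12.15%.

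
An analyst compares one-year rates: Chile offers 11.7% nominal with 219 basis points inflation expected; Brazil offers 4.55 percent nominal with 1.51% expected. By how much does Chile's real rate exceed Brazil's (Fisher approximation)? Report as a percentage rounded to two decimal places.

Chile: 11.7% − 2.19% = 9.510%
Brazil: 4.55% − 1.51% = 3.040%
Differential = 6.470% → 6.47%.

6.47%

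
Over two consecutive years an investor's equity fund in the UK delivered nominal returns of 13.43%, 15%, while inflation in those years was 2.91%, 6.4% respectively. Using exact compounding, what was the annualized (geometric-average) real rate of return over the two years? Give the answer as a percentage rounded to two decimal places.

Nominal growth factor = 1.1343 × 1.1500 = 1.30444500
Price-level growth factor = 1.0291 × 1.0640 = 1.09496240
Real growth factor = 1.30444500 / 1.09496240 = 1.19131488
Annualized real rate = 1.19131488^(1/2) − 1 = 9.1474% → 9.15%.

9.15%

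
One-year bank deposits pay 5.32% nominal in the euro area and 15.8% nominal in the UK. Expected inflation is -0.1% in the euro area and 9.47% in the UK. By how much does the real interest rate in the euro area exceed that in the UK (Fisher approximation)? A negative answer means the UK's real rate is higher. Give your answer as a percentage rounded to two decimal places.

-0.91%

The euro area: 5.32% − (-0.1%) = 5.420%
The UK: 15.8% − 9.47% = 6.330%
Differential = -0.910% → -0.91%.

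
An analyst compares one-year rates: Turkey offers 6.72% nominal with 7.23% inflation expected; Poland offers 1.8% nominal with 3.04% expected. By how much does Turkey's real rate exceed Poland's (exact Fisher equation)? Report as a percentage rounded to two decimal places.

Turkey: (1 + 0.0672)/(1 + 0.0723) − 1 = -0.4756%
Poland: (1 + 0.0180)/(1 + 0.0304) − 1 = -1.2034%
Differential = -0.4756% − (-1.2034%) = 0.7278% → 0.73%.

0.73%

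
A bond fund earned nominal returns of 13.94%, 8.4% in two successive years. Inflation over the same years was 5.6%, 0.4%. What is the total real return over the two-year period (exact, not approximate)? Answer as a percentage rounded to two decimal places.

Nominal growth factor = 1.1394 × 1.0840 = 1.235110
Price-level growth factor = 1.0560 × 1.0040 = 1.060224
Real growth factor = 1.235110 / 1.060224 = 1.164952
Total real return = 1.164952 − 1 → 16.50%.

16.50%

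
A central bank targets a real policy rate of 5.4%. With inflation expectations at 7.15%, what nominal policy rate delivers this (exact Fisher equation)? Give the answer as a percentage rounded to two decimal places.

12.94%

(1 + i) = (1 + r)(1 + π) = 1.05400 × 1.07150 = 1.129361
i = 1.129361 − 1, so the required nominal rate is 12.94%.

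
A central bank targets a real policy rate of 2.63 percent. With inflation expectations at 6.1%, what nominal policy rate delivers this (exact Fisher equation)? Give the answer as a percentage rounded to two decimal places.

8.89%

(1 + i) = (1 + r)(1 + π) = 1.02630 × 1.06100 = 1.0889043
i = 1.0889043 − 1, so the required nominal rate is 8.89%.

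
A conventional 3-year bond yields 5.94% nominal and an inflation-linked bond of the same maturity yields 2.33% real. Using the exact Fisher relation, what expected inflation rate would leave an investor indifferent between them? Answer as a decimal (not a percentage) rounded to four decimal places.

0.0353

(1 + π) = (1 + i)/(1 + r) = 1.05940 / 1.02330 = 1.035278
Break-even inflation = 1.035278 − 1 → 0.0353.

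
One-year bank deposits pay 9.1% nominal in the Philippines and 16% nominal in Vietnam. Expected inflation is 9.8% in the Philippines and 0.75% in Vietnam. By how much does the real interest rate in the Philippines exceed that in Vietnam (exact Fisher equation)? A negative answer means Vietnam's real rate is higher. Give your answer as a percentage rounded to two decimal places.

The Philippines: (1 + 0.0910)/(1 + 0.0980) − 1 = -0.6375%
Vietnam: (1 + 0.1600)/(1 + 0.0075) − 1 = 15.1365%
Differential = -0.6375% − 15.1365% = -15.7740% → -15.77%.

-15.77%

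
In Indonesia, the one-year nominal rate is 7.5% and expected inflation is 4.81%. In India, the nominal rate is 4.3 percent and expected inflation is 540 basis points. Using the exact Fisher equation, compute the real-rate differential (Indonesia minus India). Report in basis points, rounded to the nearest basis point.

Indonesia: (1 + 0.0750)/(1 + 0.0481) − 1 = 2.5665%
India: (1 + 0.0430)/(1 + 0.0540) − 1 = -1.0436%
Differential = 2.5665% − (-1.0436%) = 3.6102% → 361 basis points.

361 basis points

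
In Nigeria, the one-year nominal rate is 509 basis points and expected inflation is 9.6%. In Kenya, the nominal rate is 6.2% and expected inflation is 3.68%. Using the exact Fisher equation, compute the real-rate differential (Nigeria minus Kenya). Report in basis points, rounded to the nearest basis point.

-655 basis points

Nigeria: (1 + 0.0509)/(1 + 0.0960) − 1 = -4.1150%
Kenya: (1 + 0.0620)/(1 + 0.0368) − 1 = 2.4306%
Differential = -4.1150% − 2.4306% = -6.5455% → -655 basis points.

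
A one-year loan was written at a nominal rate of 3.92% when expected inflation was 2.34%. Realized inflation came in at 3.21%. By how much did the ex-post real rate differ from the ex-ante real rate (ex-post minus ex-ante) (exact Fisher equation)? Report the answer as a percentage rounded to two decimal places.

Ex-ante: (1 + 0.0392)/(1 + 0.0234) − 1 = 1.5439%
Ex-post: (1 + 0.0392)/(1 + 0.0321) − 1 = 0.6879%
Difference (ex-post − ex-ante) = -0.8560% → -0.86%.

-0.86%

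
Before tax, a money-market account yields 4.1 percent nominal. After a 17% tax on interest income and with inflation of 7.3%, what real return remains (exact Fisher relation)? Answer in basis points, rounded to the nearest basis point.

-363 basis points

After-tax nominal return = 4.1% × (1 − 0.17) = 3.4030%.
1 + r = 1.03403 / 1.07300 = 0.963681
After-tax real rate = 0.963681 − 1 → -363 basis points.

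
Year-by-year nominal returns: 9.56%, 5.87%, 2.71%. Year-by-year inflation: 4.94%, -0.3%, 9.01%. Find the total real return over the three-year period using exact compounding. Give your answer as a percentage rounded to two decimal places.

Compound the nominal returns: 1.0956 × 1.0587 × 1.0271 = 1.191345.
Compound inflation: 1.0494 × 0.9970 × 1.0901 = 1.140519.
Deflate: 1.191345 / 1.140519 = 1.044564.
Total real return = 1.044564 − 1 → 4.46%.

4.46%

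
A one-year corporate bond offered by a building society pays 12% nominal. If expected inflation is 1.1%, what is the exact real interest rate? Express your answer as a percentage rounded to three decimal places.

10.781%

By the Fisher relation, 1 + r = (1 + i)/(1 + π).
1 + r = 1.12000 / 1.01100 = 1.107814
r = 1.107814 − 1 = 10.7814%, i.e. 10.781%.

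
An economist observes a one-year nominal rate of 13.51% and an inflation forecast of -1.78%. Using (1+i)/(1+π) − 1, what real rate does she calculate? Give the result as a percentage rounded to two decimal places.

By the Fisher relation, 1 + r = (1 + i)/(1 + π).
1 + r = 1.13510 / 0.98220 = 1.155671
r = 1.155671 − 1 = 15.5671%, i.e. 15.57%.

15.57%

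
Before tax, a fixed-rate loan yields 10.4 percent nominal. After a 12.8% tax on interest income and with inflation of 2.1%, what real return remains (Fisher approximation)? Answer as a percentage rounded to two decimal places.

6.97%

After-tax nominal return = 10.4% × (1 − 0.128) = 9.0688%.
r ≈ 9.0688% − 2.1% → 6.97%.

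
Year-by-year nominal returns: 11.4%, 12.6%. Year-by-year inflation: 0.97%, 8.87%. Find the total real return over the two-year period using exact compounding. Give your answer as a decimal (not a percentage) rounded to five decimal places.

0.14110

Nominal growth factor = 1.1140 × 1.1260 = 1.254364
Price-level growth factor = 1.0097 × 1.0887 = 1.099260
Real growth factor = 1.254364 / 1.099260 = 1.141098
Total real return = 1.141098 − 1 → 0.14110.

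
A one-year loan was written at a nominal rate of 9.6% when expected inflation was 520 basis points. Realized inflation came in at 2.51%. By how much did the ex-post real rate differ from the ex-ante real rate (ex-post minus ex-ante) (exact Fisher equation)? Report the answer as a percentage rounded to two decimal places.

2.73%

Ex-ante: (1 + 0.0960)/(1 + 0.0520) − 1 = 4.1825%
Ex-post: (1 + 0.0960)/(1 + 0.0251) − 1 = 6.9164%
Difference (ex-post − ex-ante) = 2.7339% → 2.73%.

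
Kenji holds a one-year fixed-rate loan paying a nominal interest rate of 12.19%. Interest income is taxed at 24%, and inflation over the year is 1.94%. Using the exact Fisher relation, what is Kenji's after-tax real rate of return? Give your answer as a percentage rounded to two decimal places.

After-tax nominal return = 12.19% × (1 − 0.24) = 9.2644%.
1 + r = 1.092644 / 1.01940 = 1.0718501
After-tax real rate = 1.0718501 − 1 → 7.19%.

7.19%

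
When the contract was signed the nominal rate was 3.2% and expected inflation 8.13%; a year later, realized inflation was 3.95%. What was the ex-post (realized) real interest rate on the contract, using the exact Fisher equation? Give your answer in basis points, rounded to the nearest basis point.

-72 basis points

Ex-post: (1 + 0.0320)/(1 + 0.0395) − 1 = -0.7215%
So the realized real rate is -72 basis points.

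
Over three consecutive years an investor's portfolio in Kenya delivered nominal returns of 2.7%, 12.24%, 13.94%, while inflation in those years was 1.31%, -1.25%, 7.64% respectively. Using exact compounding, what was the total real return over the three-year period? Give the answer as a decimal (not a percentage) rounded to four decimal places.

Compound the nominal returns: 1.0270 × 1.1224 × 1.1394 = 1.313392.
Compound inflation: 1.0131 × 0.9875 × 1.0764 = 1.076870.
Deflate: 1.313392 / 1.076870 = 1.219639.
Total real return = 1.219639 − 1 → 0.2196.

0.2196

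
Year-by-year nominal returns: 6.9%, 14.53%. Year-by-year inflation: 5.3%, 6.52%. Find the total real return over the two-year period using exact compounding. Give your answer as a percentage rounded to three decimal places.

9.153%

Compound the nominal returns: 1.0690 × 1.1453 = 1.224326.
Compound inflation: 1.0530 × 1.0652 = 1.121656.
Deflate: 1.224326 / 1.121656 = 1.091534.
Total real return = 1.091534 − 1 → 9.153%.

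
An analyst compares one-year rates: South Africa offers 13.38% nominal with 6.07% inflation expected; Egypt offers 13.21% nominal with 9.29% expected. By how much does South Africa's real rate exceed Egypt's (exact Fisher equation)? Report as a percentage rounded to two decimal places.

South Africa: (1 + 0.1338)/(1 + 0.0607) − 1 = 6.8917%
Egypt: (1 + 0.1321)/(1 + 0.0929) − 1 = 3.5868%
Differential = 6.8917% − 3.5868% = 3.3049% → 3.30%.

3.30%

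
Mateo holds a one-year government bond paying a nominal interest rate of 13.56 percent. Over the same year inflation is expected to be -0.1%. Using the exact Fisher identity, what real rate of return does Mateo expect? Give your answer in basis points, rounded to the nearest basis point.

1 + r = 1.13560 / 0.99900 = 1.136737
r = 1.136737 − 1 = 13.6737%, i.e. 1367 basis points.

1367 basis points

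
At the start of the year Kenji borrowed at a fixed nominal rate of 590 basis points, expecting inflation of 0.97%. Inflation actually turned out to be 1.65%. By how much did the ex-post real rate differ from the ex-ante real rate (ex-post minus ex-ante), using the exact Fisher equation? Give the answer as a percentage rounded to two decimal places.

-0.70%

Ex-ante: (1 + 0.0590)/(1 + 0.0097) − 1 = 4.8826%
Ex-post: (1 + 0.0590)/(1 + 0.0165) − 1 = 4.1810%
Difference (ex-post − ex-ante) = -0.7016% → -0.70%.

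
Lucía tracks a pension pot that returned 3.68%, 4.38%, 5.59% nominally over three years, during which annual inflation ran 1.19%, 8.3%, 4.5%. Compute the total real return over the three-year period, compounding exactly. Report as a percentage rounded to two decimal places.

Compound the nominal returns: 1.0368 × 1.0438 × 1.0559 = 1.142707.
Compound inflation: 1.0119 × 1.0830 × 1.0450 = 1.145203.
Deflate: 1.142707 / 1.145203 = 0.997821.
Total real return = 0.997821 − 1 → -0.22%.

-0.22%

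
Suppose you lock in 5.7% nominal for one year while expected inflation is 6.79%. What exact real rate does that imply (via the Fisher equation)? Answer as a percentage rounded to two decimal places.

-1.02%

By the Fisher equation, 1 + r = (1 + i)/(1 + π).
1 + r = 1.05700 / 1.06790 = 0.989793
r = 0.989793 − 1 = -1.0207%, i.e. -1.02%.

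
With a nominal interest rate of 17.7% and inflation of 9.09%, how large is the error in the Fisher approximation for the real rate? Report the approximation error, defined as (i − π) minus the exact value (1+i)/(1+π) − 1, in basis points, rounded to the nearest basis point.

72 basis points

Approximate: r ≈ 17.700% − 9.090% = 8.6100%
Exact: (1 + 0.1770)/(1 + 0.0909) − 1 = 7.8926%
Error = 8.6100% − 7.8926% = 0.7174% → 72 basis points.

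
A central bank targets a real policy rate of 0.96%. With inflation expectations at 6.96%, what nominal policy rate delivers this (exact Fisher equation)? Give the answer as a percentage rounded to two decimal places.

(1 + i) = (1 + r)(1 + π) = 1.00960 × 1.06960 = 1.07986816
i = 1.07986816 − 1, so the required nominal rate is 7.99%.

7.99%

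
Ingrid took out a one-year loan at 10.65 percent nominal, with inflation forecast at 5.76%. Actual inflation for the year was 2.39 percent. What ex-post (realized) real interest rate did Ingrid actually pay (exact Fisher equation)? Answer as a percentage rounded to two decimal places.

8.07%

Ex-post: (1 + 0.1065)/(1 + 0.0239) − 1 = 8.0672%
So the realized real rate is 8.07%.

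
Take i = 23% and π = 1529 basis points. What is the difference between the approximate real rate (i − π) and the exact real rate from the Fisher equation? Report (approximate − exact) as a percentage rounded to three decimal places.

1.023%

Approximate: r ≈ 23.000% − 15.290% = 7.7100%
Exact: (1 + 0.2300)/(1 + 0.1529) − 1 = 6.68748%
Error = 7.7100% − 6.68748% = 1.02252% → 1.023%.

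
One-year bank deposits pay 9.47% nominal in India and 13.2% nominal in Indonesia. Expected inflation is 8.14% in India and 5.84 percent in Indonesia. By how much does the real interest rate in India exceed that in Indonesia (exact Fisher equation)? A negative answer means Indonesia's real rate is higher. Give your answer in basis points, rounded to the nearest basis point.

India: (1 + 0.0947)/(1 + 0.0814) − 1 = 1.2299%
Indonesia: (1 + 0.1320)/(1 + 0.0584) − 1 = 6.9539%
Differential = 1.2299% − 6.9539% = -5.7240% → -572 basis points.

-572 basis points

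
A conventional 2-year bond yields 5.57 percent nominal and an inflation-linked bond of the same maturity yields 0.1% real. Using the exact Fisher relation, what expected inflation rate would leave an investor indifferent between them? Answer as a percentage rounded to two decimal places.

5.46%

(1 + π) = (1 + i)/(1 + r) = 1.05570 / 1.00100 = 1.054645
Break-even inflation = 1.054645 − 1 → 5.46%.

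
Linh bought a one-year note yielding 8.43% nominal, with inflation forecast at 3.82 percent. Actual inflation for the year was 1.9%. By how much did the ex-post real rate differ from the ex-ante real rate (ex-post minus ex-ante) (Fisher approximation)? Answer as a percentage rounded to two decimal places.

Ex-ante: 8.43% − 3.82% = 4.610%
Ex-post: 8.43% − 1.9% = 6.530%
Difference (ex-post − ex-ante) = 1.9200% → 1.92%.

1.92%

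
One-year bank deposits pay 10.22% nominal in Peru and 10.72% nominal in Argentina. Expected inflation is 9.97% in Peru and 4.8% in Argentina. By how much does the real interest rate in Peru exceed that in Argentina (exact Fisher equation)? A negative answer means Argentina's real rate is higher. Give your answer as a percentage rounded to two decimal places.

-5.42%

Peru: (1 + 0.1022)/(1 + 0.0997) − 1 = 0.2273%
Argentina: (1 + 0.1072)/(1 + 0.0480) − 1 = 5.6489%
Differential = 0.2273% − 5.6489% = -5.4215% → -5.42%.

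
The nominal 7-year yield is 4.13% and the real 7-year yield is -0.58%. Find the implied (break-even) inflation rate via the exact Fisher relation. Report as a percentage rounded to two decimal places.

4.74%

(1 + π) = (1 + i)/(1 + r) = 1.04130 / 0.99420 = 1.047375
Break-even inflation = 1.047375 − 1 → 4.74%.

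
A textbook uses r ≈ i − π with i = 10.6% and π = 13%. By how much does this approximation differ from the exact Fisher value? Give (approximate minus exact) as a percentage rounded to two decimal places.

-0.28%

Approximate: r ≈ 10.600% − 13.000% = -2.4000%
Exact: (1 + 0.1060)/(1 + 0.1300) − 1 = -2.1239%
Error = -2.4000% − (-2.1239%) = -0.2761% → -0.28%.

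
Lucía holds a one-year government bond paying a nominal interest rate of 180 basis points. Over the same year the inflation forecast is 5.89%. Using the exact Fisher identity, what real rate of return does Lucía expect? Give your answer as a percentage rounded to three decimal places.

-3.862%

By the Fisher identity, 1 + r = (1 + i)/(1 + π).
1 + r = 1.01800 / 1.05890 = 0.96137501
r = 0.96137501 − 1 = -3.862499%, i.e. -3.862%.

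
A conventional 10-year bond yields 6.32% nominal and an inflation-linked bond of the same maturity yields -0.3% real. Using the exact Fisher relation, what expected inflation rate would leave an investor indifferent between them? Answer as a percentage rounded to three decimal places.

6.640%

(1 + π) = (1 + i)/(1 + r) = 1.06320 / 0.99700 = 1.066399
Break-even inflation = 1.066399 − 1 → 6.640%.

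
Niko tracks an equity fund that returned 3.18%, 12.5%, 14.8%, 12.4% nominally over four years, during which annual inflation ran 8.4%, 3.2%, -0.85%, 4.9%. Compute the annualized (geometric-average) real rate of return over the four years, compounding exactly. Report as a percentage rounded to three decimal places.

6.517%

Nominal growth factor = 1.0318 × 1.1250 × 1.1480 × 1.1240 = 1.49780834
Price-level growth factor = 1.0840 × 1.0320 × 0.9915 × 1.0490 = 1.16352893
Real growth factor = 1.49780834 / 1.16352893 = 1.28729789
Annualized real rate = 1.28729789^(1/4) − 1 = 6.5172% → 6.517%.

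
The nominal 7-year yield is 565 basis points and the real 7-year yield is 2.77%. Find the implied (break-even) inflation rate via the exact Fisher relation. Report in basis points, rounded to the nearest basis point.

(1 + π) = (1 + i)/(1 + r) = 1.05650 / 1.02770 = 1.028024
Break-even inflation = 1.028024 − 1 → 280 basis points.

280 basis points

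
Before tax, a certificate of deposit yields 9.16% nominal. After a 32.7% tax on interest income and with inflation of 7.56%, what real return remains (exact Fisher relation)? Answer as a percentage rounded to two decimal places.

After-tax nominal return = 9.16% × (1 − 0.327) = 6.16468%.
1 + r = 1.0616468 / 1.07560 = 0.987028
After-tax real rate = 0.987028 − 1 → -1.30%.

-1.30%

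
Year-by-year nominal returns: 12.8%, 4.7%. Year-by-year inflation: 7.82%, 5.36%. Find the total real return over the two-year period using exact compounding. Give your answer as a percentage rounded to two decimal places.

Nominal growth factor = 1.1280 × 1.0470 = 1.181016
Price-level growth factor = 1.0782 × 1.0536 = 1.135992
Real growth factor = 1.181016 / 1.135992 = 1.039635
Total real return = 1.039635 − 1 → 3.96%.

3.96%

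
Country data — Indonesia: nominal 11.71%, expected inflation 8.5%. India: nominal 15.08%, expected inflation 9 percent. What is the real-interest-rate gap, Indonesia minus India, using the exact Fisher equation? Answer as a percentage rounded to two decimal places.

-2.62%

Indonesia: (1 + 0.1171)/(1 + 0.0850) − 1 = 2.9585%
India: (1 + 0.1508)/(1 + 0.0900) − 1 = 5.5780%
Differential = 2.9585% − 5.5780% = -2.6195% → -2.62%.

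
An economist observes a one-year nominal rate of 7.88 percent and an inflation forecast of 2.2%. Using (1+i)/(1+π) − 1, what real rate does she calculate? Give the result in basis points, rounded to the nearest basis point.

1 + r = 1.07880 / 1.02200 = 1.055577
r = 1.055577 − 1 = 5.5577%, i.e. 556 basis points.

556 basis points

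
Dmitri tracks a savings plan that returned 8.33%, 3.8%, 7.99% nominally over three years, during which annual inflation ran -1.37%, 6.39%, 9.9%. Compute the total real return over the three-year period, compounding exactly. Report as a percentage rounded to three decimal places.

5.298%

Compound the nominal returns: 1.0833 × 1.0380 × 1.0799 = 1.2143102.
Compound inflation: 0.9863 × 1.0639 × 1.0990 = 1.1532077.
Deflate: 1.2143102 / 1.1532077 = 1.0529848.
Total real return = 1.0529848 − 1 → 5.298%.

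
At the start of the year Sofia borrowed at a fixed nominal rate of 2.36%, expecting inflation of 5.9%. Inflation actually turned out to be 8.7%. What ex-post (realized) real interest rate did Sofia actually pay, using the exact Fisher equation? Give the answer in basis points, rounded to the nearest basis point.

-583 basis points

Ex-post: (1 + 0.0236)/(1 + 0.0870) − 1 = -5.8326%
So the realized real rate is -583 basis points.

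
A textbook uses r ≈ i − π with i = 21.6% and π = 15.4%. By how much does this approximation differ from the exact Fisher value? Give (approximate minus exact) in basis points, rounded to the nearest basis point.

83 basis points

Approximate: r ≈ 21.600% − 15.400% = 6.2000%
Exact: (1 + 0.2160)/(1 + 0.1540) − 1 = 5.3726%
Error = 6.2000% − 5.3726% = 0.8274% → 83 basis points.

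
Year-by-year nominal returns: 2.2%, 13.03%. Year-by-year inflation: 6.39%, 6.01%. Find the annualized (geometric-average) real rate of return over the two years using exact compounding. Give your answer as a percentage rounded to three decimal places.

1.204%

Compound the nominal returns: 1.0220 × 1.1303 = 1.15516660.
Compound inflation: 1.0639 × 1.0601 = 1.12784039.
Deflate: 1.15516660 / 1.12784039 = 1.02422879.
Annualized real rate = 1.02422879^(1/2) − 1 = 1.2042% → 1.204%.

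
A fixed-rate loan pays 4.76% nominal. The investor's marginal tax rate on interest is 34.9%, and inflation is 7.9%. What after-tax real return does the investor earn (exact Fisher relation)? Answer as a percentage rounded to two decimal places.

-4.45%

After-tax nominal return = 4.76% × (1 − 0.349) = 3.09876%.
1 + r = 1.0309876 / 1.07900 = 0.955503
After-tax real rate = 0.955503 − 1 → -4.45%.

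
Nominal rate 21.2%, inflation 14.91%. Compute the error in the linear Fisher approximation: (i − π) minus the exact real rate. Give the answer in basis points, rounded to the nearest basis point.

82 basis points

Approximate: r ≈ 21.200% − 14.910% = 6.2900%
Exact: (1 + 0.2120)/(1 + 0.1491) − 1 = 5.4738%
Error = 6.2900% − 5.4738% = 0.8162% → 82 basis points.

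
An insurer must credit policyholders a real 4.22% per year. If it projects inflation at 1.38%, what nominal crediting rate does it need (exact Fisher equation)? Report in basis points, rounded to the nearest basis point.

(1 + i) = (1 + r)(1 + π) = 1.04220 × 1.01380 = 1.05658236
i = 1.05658236 − 1, so the required nominal rate is 566 basis points.

566 basis points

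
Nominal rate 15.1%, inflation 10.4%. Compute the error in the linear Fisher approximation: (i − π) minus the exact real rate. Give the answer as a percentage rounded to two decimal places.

0.44%

Approximate: r ≈ 15.100% − 10.400% = 4.7000%
Exact: (1 + 0.1510)/(1 + 0.1040) − 1 = 4.2572%
Error = 4.7000% − 4.2572% = 0.4428% → 0.44%.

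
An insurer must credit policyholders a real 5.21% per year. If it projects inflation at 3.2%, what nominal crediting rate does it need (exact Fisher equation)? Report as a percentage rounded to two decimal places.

(1 + i) = (1 + r)(1 + π) = 1.05210 × 1.03200 = 1.0857672
i = 1.0857672 − 1, so the required nominal rate is 8.58%.

8.58%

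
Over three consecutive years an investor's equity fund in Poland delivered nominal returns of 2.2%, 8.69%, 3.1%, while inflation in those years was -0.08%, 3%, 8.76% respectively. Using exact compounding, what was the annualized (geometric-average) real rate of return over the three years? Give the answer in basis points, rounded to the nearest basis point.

Nominal growth factor = 1.0220 × 1.0869 × 1.0310 = 1.14524697
Price-level growth factor = 0.9992 × 1.0300 × 1.0876 = 1.11933182
Real growth factor = 1.14524697 / 1.11933182 = 1.02315234
Annualized real rate = 1.02315234^(1/3) − 1 = 0.7659% → 77 basis points.

77 basis points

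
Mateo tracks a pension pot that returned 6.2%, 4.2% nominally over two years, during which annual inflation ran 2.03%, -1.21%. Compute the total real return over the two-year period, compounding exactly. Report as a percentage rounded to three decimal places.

9.787%

Compound the nominal returns: 1.0620 × 1.0420 = 1.106604.
Compound inflation: 1.0203 × 0.9879 = 1.007954.
Deflate: 1.106604 / 1.007954 = 1.097871.
Total real return = 1.097871 − 1 → 9.787%.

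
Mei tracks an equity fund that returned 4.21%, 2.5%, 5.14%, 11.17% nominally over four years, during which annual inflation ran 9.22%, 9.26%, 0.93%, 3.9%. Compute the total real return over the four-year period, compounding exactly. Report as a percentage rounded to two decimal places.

-0.23%

Compound the nominal returns: 1.0421 × 1.0250 × 1.0514 × 1.1117 = 1.248501.
Compound inflation: 1.0922 × 1.0926 × 1.0093 × 1.0390 = 1.251409.
Deflate: 1.248501 / 1.251409 = 0.997676.
Total real return = 0.997676 − 1 → -0.23%.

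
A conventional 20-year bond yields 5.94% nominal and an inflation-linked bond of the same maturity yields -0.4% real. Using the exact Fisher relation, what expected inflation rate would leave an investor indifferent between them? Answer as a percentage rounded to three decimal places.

6.365%

(1 + π) = (1 + i)/(1 + r) = 1.05940 / 0.99600 = 1.0636546
Break-even inflation = 1.0636546 − 1 → 6.365%.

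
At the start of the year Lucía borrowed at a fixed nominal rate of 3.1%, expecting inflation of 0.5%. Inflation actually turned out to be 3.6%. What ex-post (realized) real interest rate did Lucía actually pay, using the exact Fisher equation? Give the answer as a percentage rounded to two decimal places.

Ex-post: (1 + 0.0310)/(1 + 0.0360) − 1 = -0.4826%
So the realized real rate is -0.48%.

-0.48%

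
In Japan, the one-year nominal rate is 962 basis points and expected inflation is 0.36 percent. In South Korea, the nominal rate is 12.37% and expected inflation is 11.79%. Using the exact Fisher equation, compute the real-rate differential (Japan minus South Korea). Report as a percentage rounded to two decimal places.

8.71%

Japan: (1 + 0.0962)/(1 + 0.0036) − 1 = 9.2268%
South Korea: (1 + 0.1237)/(1 + 0.1179) − 1 = 0.5188%
Differential = 9.2268% − 0.5188% = 8.7080% → 8.71%.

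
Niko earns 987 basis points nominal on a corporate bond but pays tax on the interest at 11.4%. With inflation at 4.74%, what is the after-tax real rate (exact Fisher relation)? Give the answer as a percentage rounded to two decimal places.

3.82%

After-tax nominal return = 9.87% × (1 − 0.114) = 8.74482%.
1 + r = 1.0874482 / 1.04740 = 1.038236
After-tax real rate = 1.038236 − 1 → 3.82%.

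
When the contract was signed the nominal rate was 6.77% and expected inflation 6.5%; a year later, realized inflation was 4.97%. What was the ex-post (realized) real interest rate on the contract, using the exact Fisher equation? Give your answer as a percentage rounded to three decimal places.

1.715%

Ex-post: (1 + 0.0677)/(1 + 0.0497) − 1 = 1.7148%
So the realized real rate is 1.715%.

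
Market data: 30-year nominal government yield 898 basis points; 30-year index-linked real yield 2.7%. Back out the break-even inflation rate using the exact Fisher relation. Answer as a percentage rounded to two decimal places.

6.11%

(1 + π) = (1 + i)/(1 + r) = 1.08980 / 1.02700 = 1.061149
Break-even inflation = 1.061149 − 1 → 6.11%.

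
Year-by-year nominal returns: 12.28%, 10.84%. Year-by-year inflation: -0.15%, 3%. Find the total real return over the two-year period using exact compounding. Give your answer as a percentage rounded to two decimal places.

Nominal growth factor = 1.1228 × 1.1084 = 1.244512
Price-level growth factor = 0.9985 × 1.0300 = 1.028455
Real growth factor = 1.244512 / 1.028455 = 1.210079
Total real return = 1.210079 − 1 → 21.01%.

21.01%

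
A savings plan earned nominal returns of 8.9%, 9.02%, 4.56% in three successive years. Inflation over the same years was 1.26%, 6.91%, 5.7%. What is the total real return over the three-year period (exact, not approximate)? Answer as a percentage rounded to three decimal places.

8.485%

Compound the nominal returns: 1.0890 × 1.0902 × 1.0456 = 1.241365.
Compound inflation: 1.0126 × 1.0691 × 1.0570 = 1.144277.
Deflate: 1.241365 / 1.144277 = 1.084847.
Total real return = 1.084847 − 1 → 8.485%.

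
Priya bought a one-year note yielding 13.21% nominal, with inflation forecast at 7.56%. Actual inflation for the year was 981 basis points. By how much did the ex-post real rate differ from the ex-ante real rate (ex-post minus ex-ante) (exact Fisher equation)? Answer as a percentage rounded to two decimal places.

-2.16%

Ex-ante: (1 + 0.1321)/(1 + 0.0756) − 1 = 5.2529%
Ex-post: (1 + 0.1321)/(1 + 0.0981) − 1 = 3.0963%
Difference (ex-post − ex-ante) = -2.1566% → -2.16%.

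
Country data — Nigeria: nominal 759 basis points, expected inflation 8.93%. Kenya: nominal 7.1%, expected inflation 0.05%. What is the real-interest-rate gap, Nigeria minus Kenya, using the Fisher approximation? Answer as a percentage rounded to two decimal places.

Nigeria: 7.59% − 8.93% = -1.340%
Kenya: 7.1% − 0.05% = 7.050%
Differential = -8.390% → -8.39%.

-8.39%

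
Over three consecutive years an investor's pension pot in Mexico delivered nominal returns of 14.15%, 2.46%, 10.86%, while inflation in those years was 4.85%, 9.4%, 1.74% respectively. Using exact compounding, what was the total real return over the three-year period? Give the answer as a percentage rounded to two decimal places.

11.10%

Nominal growth factor = 1.1415 × 1.0246 × 1.1086 = 1.296597
Price-level growth factor = 1.0485 × 1.0940 × 1.0174 = 1.167018
Real growth factor = 1.296597 / 1.167018 = 1.111035
Total real return = 1.111035 − 1 → 11.10%.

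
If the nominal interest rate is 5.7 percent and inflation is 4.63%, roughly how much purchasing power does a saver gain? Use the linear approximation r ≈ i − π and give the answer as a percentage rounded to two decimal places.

r ≈ i − π = 5.7% − 4.63% = 1.07%.

1.07%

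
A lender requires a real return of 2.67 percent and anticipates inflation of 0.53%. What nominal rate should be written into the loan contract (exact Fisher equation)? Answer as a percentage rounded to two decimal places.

3.21%

(1 + i) = (1 + r)(1 + π) = 1.02670 × 1.00530 = 1.03214151
i = 1.03214151 − 1, so the required nominal rate is 3.21%.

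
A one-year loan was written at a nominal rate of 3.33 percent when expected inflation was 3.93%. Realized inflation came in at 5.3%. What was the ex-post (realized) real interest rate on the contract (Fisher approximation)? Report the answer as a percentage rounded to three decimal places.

Ex-post: 3.33% − 5.3% = -1.970%
So the realized real rate is -1.970%.

-1.970%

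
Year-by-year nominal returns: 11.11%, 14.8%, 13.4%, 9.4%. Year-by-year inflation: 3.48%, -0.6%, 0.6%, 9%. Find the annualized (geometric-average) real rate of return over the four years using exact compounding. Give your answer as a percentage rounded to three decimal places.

8.834%

Nominal growth factor = 1.1111 × 1.1480 × 1.1340 × 1.0940 = 1.58243330
Price-level growth factor = 1.0348 × 0.9940 × 1.0060 × 1.0900 = 1.12789139
Real growth factor = 1.58243330 / 1.12789139 = 1.40300148
Annualized real rate = 1.40300148^(1/4) − 1 = 8.8340% → 8.834%.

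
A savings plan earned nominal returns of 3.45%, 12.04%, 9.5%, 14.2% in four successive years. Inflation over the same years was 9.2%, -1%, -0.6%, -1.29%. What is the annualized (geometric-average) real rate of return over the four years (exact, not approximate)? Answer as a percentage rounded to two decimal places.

Nominal growth factor = 1.0345 × 1.1204 × 1.0950 × 1.1420 = 1.44938519
Price-level growth factor = 1.0920 × 0.9900 × 0.9940 × 0.9871 = 1.06073126
Real growth factor = 1.44938519 / 1.06073126 = 1.36640187
Annualized real rate = 1.36640187^(1/4) − 1 = 8.1172% → 8.12%.

8.12%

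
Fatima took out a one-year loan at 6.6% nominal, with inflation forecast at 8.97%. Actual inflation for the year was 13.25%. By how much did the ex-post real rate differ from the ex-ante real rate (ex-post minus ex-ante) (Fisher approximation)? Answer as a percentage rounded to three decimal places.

Ex-ante: 6.6% − 8.97% = -2.370%
Ex-post: 6.6% − 13.25% = -6.650%
Difference (ex-post − ex-ante) = -4.2800% → -4.280%.

-4.280%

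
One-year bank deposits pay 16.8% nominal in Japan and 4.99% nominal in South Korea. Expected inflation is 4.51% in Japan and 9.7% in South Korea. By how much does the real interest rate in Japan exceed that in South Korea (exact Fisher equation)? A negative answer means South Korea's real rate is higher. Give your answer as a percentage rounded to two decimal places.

16.05%

Japan: (1 + 0.1680)/(1 + 0.0451) − 1 = 11.7596%
South Korea: (1 + 0.0499)/(1 + 0.0970) − 1 = -4.2935%
Differential = 11.7596% − (-4.2935%) = 16.0532% → 16.05%.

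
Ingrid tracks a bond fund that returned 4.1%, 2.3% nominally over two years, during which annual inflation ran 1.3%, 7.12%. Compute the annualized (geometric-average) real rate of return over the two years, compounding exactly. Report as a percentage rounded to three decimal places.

Compound the nominal returns: 1.0410 × 1.0230 = 1.06494300.
Compound inflation: 1.0130 × 1.0712 = 1.08512560.
Deflate: 1.06494300 / 1.08512560 = 0.98140068.
Annualized real rate = 0.98140068^(1/2) − 1 = -0.9343% → -0.934%.

-0.934%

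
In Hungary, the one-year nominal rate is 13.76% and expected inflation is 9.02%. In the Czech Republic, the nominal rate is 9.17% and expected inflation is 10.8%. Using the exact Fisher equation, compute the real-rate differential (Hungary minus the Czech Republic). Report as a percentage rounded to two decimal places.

Hungary: (1 + 0.1376)/(1 + 0.0902) − 1 = 4.3478%
The Czech Republic: (1 + 0.0917)/(1 + 0.1080) − 1 = -1.4711%
Differential = 4.3478% − (-1.4711%) = 5.8189% → 5.82%.

5.82%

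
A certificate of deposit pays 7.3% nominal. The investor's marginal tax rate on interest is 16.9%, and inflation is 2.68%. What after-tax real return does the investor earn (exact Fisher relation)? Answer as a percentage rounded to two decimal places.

3.30%

After-tax nominal return = 7.3% × (1 − 0.169) = 6.0663%.
1 + r = 1.060663 / 1.02680 = 1.032979
After-tax real rate = 1.032979 − 1 → 3.30%.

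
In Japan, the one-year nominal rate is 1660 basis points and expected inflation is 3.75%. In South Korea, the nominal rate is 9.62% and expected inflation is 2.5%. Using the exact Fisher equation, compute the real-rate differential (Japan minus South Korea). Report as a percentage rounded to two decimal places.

5.44%

Japan: (1 + 0.1660)/(1 + 0.0375) − 1 = 12.3855%
South Korea: (1 + 0.0962)/(1 + 0.0250) − 1 = 6.9463%
Differential = 12.3855% − 6.9463% = 5.4392% → 5.44%.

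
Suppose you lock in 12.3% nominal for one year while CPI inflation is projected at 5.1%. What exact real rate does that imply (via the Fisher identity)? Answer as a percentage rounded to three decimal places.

1 + r = 1.12300 / 1.05100 = 1.068506
r = 1.068506 − 1 = 6.8506%, i.e. 6.851%.

6.851%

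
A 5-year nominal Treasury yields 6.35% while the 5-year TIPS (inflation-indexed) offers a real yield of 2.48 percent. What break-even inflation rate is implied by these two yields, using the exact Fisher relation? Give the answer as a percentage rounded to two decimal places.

(1 + π) = (1 + i)/(1 + r) = 1.06350 / 1.02480 = 1.037763
Break-even inflation = 1.037763 − 1 → 3.78%.

3.78%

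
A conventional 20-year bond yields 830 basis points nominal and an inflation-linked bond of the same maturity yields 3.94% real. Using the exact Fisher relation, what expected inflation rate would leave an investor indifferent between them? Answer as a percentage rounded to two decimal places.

(1 + π) = (1 + i)/(1 + r) = 1.08300 / 1.03940 = 1.041947
Break-even inflation = 1.041947 − 1 → 4.19%.

4.19%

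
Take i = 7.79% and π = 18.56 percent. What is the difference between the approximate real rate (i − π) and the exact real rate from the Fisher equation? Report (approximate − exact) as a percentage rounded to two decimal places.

-1.69%

Approximate: r ≈ 7.790% − 18.560% = -10.7700%
Exact: (1 + 0.0779)/(1 + 0.1856) − 1 = -9.0840%
Error = -10.7700% − (-9.0840%) = -1.6860% → -1.69%.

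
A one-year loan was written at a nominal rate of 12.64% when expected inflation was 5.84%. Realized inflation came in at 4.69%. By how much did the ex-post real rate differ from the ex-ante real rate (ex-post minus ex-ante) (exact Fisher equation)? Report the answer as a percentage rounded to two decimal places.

1.17%

Ex-ante: (1 + 0.1264)/(1 + 0.0584) − 1 = 6.4248%
Ex-post: (1 + 0.1264)/(1 + 0.0469) − 1 = 7.5938%
Difference (ex-post − ex-ante) = 1.1691% → 1.17%.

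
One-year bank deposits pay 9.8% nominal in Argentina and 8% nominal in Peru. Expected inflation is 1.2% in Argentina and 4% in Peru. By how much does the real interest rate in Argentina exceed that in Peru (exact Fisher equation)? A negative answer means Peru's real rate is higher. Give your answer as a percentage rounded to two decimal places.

4.65%

Argentina: (1 + 0.0980)/(1 + 0.0120) − 1 = 8.4980%
Peru: (1 + 0.0800)/(1 + 0.0400) − 1 = 3.8462%
Differential = 8.4980% − 3.8462% = 4.6519% → 4.65%.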